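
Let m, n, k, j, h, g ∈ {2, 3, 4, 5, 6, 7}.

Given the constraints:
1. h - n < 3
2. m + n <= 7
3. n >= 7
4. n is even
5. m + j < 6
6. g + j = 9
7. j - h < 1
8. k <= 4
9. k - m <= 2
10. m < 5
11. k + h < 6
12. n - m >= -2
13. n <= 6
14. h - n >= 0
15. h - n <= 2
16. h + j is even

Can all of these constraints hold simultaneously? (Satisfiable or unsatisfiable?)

Unsatisfiable

From constraint 3: n ≥ 7. From constraint 13: n ≤ 6. But 6 < 7, so no value of n works.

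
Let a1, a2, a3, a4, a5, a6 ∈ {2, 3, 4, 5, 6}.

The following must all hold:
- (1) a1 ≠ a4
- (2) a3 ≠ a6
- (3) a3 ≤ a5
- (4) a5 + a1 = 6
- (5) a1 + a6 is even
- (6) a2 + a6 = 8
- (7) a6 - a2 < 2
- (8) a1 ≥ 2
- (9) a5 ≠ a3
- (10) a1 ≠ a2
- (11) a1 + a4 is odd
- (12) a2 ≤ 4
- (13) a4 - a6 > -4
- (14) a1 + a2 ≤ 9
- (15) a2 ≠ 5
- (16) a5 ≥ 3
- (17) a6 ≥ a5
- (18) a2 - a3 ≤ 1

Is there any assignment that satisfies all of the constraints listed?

The assignment a1 = 2, a2 = 4, a3 = 3, a4 = 3, a5 = 4, a6 = 4 works:
  constraint 4 holds since a5 + a1 = 6.
  constraint 6 holds since a2 + a6 = 8.
The rest check out directly.

Satisfiable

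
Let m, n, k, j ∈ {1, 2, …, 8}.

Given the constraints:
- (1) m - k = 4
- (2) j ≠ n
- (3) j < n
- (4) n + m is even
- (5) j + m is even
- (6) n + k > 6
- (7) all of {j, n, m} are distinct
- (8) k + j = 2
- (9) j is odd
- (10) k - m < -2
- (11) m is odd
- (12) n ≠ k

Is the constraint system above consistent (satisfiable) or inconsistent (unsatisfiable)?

Satisfiable

One satisfying assignment is m = 5, n = 7, k = 1, j = 1.
For the less obvious constraints — constraint 1: m - k = 4; constraint 6: n + k = 8 — and the others hold by inspection.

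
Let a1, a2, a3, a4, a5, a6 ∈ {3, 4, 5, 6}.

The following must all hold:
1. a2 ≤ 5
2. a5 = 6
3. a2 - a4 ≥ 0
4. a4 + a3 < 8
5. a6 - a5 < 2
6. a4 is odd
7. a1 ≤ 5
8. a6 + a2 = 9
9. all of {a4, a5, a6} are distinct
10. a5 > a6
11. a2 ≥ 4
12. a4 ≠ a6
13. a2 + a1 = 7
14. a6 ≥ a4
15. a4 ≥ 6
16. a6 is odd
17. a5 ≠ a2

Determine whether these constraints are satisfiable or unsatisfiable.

From constraints 14 and 15: a6 ≥ a4 ≥ 6. From constraint 11: a2 ≥ 4. Hence a6 + a2 ≥ 10. But constraint 8 requires a6 + a2 = 9, and 9 < 10. Contradiction.

Unsatisfiable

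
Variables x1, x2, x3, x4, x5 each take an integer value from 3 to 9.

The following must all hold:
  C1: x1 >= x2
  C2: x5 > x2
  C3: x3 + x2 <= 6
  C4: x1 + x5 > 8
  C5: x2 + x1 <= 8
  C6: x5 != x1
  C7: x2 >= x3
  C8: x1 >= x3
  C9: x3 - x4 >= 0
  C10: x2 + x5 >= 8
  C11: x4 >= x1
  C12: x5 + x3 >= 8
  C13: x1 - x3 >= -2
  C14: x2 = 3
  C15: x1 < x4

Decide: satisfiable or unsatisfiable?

Unsatisfiable

Constraints 1, 7, 9, and 15 give x4 ≤ x3, x3 ≤ x2, x2 ≤ x1, x1 < x4. Chaining: x4 ≤ x3 ≤ x2 ≤ x1 < x4, which forces x4 < x4 — impossible.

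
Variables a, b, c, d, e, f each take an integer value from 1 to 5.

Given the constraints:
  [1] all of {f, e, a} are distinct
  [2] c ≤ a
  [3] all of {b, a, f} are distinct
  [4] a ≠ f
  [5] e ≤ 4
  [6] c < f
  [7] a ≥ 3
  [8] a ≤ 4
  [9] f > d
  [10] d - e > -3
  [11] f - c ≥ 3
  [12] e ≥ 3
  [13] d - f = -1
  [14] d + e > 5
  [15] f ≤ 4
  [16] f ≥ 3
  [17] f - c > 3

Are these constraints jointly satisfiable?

Unsatisfiable

Constraints 5, 7, 8, 12, 15, and 16 confine each of f, e, a to the 2 values {3, 4}.
Constraint 1 requires all 3 of them to be distinct, but only 2 values are available — impossible by the pigeonhole principle.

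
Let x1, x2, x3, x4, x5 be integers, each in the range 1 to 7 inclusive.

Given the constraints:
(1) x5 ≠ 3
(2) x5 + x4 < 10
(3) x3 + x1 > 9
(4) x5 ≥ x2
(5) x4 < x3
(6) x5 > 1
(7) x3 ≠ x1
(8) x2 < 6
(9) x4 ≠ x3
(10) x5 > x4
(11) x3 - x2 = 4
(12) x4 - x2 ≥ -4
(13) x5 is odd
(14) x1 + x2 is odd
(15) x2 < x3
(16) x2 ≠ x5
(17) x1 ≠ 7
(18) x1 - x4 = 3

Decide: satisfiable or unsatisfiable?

Satisfiable

Try x1 = 4, x2 = 3, x3 = 7, x4 = 1, x5 = 7.
Check constraint 2: x5 + x4 = 8; constraint 3: x3 + x1 = 11; constraint 11: x3 - x2 = 4. The remaining constraints are straightforward to verify.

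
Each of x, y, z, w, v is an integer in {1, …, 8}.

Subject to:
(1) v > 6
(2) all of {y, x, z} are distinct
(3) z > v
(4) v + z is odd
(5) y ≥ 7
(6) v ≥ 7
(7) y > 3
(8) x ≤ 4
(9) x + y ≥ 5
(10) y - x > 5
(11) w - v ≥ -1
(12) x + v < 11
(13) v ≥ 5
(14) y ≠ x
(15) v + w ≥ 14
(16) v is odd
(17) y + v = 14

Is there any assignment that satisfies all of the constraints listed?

One satisfying assignment is x = 1, y = 7, z = 8, w = 7, v = 7.
For the less obvious constraints — constraint 9: x + y = 8; constraint 10: y - x = 6 — and the others hold by inspection.

Satisfiable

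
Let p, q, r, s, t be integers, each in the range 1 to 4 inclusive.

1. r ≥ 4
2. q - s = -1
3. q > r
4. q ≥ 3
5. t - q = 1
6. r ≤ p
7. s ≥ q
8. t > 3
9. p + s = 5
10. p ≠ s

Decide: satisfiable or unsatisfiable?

From constraints 1 and 6: p ≥ r ≥ 4. From constraints 4 and 7: s ≥ q ≥ 3. Hence p + s ≥ 7. But constraint 9 requires p + s = 5, and 5 < 7. Contradiction.

Unsatisfiable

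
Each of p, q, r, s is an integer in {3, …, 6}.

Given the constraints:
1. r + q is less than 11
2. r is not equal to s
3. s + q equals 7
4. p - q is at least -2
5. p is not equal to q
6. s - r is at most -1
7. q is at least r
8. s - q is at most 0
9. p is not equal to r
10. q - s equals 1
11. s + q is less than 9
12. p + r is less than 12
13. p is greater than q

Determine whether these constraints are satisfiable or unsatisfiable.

Satisfiable

Try p = 5, q = 4, r = 4, s = 3.
Check constraint 1: r + q = 8; constraint 3: s + q = 7; constraint 4: p - q = 1. The remaining constraints are straightforward to verify.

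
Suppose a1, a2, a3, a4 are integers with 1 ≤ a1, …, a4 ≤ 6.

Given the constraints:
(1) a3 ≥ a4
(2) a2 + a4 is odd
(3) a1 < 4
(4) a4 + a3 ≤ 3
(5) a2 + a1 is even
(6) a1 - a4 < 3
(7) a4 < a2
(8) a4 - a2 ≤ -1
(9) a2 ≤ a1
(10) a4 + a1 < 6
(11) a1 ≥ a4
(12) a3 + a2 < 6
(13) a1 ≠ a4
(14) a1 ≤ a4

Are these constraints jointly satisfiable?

Constraints 7, 9, and 14 give a2 ≤ a1, a1 ≤ a4, a4 < a2. Chaining: a2 ≤ a1 ≤ a4 < a2, which forces a2 < a2 — impossible.

Unsatisfiable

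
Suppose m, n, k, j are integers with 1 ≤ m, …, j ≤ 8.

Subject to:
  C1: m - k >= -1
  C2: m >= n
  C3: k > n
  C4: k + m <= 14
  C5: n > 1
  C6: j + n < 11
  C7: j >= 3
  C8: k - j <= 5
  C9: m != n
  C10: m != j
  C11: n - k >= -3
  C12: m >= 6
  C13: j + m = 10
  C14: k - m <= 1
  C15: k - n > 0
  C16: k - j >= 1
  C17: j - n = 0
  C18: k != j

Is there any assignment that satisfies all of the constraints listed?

Satisfiable

Setting (m, n, k, j) = (6, 4, 7, 4) satisfies everything: constraint 1: m - k = -1; constraint 4: k + m = 13, and the others follow.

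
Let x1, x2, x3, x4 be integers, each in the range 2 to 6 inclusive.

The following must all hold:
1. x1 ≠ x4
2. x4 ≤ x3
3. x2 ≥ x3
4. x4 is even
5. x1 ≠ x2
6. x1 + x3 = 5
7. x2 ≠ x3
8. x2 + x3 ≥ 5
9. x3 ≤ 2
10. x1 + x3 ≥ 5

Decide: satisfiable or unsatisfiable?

Setting (x1, x2, x3, x4) = (3, 6, 2, 2) satisfies everything: constraint 6: x1 + x3 = 5; constraint 8: x2 + x3 = 8; constraint 10: x1 + x3 = 5, and the others follow.

Satisfiable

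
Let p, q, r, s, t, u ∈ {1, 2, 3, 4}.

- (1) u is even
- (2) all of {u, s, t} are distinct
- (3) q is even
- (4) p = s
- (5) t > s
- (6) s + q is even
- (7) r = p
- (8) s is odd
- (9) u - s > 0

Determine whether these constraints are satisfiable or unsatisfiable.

Unsatisfiable

Constraint 8 makes s odd and constraint 3 makes q even, so s + q must be odd. Constraint 6 says s + q is even — contradiction.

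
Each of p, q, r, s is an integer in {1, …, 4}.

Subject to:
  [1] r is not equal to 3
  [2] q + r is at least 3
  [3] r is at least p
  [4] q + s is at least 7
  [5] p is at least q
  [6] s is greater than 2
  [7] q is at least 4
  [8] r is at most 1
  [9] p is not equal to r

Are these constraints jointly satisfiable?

Unsatisfiable

From constraints 5 and 7: p ≥ q and q ≥ 4, so p ≥ 4. From constraints 3 and 8: p ≤ r and r ≤ 1, so p ≤ 1. But 1 < 4, so no value of p works.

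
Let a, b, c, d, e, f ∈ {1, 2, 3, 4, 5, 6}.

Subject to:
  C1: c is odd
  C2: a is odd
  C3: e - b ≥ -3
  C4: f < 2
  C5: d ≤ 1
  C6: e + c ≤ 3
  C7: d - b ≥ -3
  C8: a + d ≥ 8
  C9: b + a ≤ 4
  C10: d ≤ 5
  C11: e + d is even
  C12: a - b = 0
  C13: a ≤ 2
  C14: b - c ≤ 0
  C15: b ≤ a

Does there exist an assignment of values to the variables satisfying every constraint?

Unsatisfiable

From constraint 13: a ≤ 2. From constraint 10: d ≤ 5. Hence a + d ≤ 7. But constraint 8 requires a + d ≥ 8, and 8 > 7. Contradiction.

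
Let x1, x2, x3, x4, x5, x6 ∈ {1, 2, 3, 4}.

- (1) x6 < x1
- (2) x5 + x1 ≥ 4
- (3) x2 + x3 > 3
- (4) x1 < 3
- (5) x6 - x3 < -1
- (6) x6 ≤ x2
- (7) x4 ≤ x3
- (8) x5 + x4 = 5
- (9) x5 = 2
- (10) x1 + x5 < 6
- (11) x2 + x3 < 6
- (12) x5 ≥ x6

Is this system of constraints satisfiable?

Take x1 = 2, x2 = 1, x3 = 4, x4 = 3, x5 = 2, x6 = 1. Then constraint 2: x5 + x1 = 4; constraint 3: x2 + x3 = 5; constraint 5: x6 - x3 = -3, and every other listed constraint is also met.

Satisfiable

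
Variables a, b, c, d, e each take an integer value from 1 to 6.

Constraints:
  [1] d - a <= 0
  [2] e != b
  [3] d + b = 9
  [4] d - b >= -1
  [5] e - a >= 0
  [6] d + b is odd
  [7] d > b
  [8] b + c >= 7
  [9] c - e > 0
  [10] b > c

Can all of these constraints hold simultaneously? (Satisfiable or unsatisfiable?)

Unsatisfiable

Constraints 1, 5, 7, 9, and 10 give a ≤ e, e < c, c < b, b < d, d ≤ a. Chaining: a ≤ e < c < b < d ≤ a, which forces a < a — impossible.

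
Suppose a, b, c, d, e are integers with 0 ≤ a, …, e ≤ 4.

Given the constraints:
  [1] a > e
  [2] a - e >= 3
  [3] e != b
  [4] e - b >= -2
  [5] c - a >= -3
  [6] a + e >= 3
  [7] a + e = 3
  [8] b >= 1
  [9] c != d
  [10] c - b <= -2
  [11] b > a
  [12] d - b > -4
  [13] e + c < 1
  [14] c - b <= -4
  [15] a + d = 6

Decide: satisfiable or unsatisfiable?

Constraints 2, 4, 5, and 14 give c − a ≥ -3, a − e ≥ 3, e − b ≥ -2, b − c ≥ 4.
Adding all 4 inequalities: the left sides telescope to 0, and the right sides sum to (-3) + 3 + (-2) + 4 = 2. So 0 ≥ 2, which is false.

Unsatisfiable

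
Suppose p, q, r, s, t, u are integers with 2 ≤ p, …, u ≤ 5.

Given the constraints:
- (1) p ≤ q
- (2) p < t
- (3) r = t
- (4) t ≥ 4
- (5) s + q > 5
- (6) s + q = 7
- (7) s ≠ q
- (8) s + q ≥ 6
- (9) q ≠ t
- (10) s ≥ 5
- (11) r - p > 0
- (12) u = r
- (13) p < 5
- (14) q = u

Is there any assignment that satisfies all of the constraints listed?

Unsatisfiable

From constraints 3, 12, and 14, q = u = r = t, so q = t. But constraint 9 says q ≠ t. Contradiction.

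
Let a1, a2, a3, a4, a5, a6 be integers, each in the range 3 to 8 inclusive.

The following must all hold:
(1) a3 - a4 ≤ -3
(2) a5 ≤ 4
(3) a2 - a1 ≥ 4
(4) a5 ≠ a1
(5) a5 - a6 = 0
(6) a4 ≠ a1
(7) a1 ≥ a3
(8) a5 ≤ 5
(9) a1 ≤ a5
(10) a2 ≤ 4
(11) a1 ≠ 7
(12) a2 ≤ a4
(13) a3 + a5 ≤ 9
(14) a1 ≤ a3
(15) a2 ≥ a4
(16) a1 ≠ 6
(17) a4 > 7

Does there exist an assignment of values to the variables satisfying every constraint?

Unsatisfiable

From constraint 17: a4 ≥ 8. From constraints 10 and 15: a4 ≤ a2 and a2 ≤ 4, so a4 ≤ 4. But 4 < 8, so no value of a4 works.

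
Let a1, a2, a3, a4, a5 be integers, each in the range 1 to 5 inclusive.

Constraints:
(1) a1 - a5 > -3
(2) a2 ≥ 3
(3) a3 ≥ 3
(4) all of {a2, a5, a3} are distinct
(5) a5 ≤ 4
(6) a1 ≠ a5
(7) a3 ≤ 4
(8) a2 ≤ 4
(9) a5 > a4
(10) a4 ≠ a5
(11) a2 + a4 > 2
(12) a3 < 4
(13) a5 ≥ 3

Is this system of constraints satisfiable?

Constraints 2, 3, 5, 7, 8, and 13 confine each of a2, a5, a3 to the 2 values {3, 4}.
Constraint 4 requires all 3 of them to be distinct, but only 2 values are available — impossible by the pigeonhole principle.

Unsatisfiable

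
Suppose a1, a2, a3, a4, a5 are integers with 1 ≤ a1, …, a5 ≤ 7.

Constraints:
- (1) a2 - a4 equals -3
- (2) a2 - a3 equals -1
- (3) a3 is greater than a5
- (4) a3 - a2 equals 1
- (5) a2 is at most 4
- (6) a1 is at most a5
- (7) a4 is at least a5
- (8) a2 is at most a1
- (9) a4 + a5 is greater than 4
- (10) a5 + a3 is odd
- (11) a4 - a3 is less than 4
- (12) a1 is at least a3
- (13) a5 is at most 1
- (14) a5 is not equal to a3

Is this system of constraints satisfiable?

Constraints 3, 6, and 12 give a5 < a3, a3 ≤ a1, a1 ≤ a5. Chaining: a5 < a3 ≤ a1 ≤ a5, which forces a5 < a5 — impossible.

Unsatisfiable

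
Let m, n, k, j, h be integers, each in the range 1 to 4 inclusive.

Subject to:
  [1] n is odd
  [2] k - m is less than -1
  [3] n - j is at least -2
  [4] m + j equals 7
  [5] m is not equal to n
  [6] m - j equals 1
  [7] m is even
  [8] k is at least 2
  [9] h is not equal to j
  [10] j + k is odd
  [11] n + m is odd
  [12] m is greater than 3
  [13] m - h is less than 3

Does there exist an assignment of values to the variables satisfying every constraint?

Satisfiable

The assignment m = 4, n = 1, k = 2, j = 3, h = 2 works:
  constraint 2 holds since k - m = -2.
  constraint 3 holds since n - j = -2.
  constraint 4 holds since m + j = 7.
The rest check out directly.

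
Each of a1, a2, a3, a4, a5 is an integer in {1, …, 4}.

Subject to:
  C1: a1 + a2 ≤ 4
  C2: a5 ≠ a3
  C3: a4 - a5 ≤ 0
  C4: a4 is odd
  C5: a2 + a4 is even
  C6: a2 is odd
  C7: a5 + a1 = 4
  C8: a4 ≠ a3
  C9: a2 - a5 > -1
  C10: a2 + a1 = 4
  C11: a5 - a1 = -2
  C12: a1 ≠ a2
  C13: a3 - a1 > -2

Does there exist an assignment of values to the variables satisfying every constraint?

Satisfiable

The assignment a1 = 3, a2 = 1, a3 = 3, a4 = 1, a5 = 1 works:
  constraint 1 holds since a1 + a2 = 4.
  constraint 3 holds since a4 - a5 = 0.
  constraint 7 holds since a5 + a1 = 4.
The rest check out directly.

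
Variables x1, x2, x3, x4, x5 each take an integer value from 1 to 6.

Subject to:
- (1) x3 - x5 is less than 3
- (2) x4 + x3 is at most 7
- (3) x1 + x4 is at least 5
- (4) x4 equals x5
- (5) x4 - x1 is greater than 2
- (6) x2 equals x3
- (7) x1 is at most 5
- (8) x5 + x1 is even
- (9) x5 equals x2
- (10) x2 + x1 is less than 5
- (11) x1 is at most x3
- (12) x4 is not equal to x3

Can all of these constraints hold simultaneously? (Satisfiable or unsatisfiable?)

From constraints 4, 6, and 9, x4 = x5 = x2 = x3, so x4 = x3. But constraint 12 says x4 ≠ x3. Contradiction.

Unsatisfiable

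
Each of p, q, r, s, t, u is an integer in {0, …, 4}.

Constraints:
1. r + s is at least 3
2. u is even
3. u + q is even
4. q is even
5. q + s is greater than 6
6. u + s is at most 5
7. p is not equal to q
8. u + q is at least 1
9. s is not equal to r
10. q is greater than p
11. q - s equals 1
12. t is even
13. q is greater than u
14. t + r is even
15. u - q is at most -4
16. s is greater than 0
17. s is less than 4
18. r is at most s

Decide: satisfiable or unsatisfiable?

Setting (p, q, r, s, t, u) = (2, 4, 2, 3, 0, 0) satisfies everything: constraint 1: r + s = 5; constraint 5: q + s = 7; constraint 6: u + s = 3, and the others follow.

Satisfiable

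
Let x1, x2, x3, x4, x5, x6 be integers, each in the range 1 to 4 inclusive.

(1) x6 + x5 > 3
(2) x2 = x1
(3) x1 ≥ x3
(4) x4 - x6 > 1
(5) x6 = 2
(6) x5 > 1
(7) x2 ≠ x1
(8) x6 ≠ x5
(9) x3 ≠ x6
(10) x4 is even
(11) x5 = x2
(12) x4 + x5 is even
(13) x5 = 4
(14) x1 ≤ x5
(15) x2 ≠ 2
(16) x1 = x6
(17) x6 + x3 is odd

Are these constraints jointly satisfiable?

Unsatisfiable

Constraint 13 fixes x5 = 4 and constraint 5 fixes x6 = 2. Constraints 2, 11, and 16 give x5 = x2 = x1 = x6, so x5 = x6. But 4 ≠ 2 — contradiction.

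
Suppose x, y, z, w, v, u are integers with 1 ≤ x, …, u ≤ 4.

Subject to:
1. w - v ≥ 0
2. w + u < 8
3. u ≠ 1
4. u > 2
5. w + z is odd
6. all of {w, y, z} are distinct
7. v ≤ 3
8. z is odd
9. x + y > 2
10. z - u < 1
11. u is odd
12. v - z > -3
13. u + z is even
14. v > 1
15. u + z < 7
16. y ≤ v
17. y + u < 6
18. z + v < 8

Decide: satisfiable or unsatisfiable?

Satisfiable

Take x = 4, y = 1, z = 3, w = 4, v = 2, u = 3. Then constraint 1: w - v = 2; constraint 2: w + u = 7; constraint 9: x + y = 5, and every other listed constraint is also met.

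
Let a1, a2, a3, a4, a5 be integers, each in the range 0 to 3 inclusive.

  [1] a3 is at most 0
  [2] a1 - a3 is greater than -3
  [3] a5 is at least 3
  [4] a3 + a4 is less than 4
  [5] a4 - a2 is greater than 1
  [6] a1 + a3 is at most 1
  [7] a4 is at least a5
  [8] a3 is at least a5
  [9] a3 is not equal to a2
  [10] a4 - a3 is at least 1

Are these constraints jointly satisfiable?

From constraint 3: a5 ≥ 3. From constraints 1 and 8: a5 ≤ a3 and a3 ≤ 0, so a5 ≤ 0. But 0 < 3, so no value of a5 works.

Unsatisfiable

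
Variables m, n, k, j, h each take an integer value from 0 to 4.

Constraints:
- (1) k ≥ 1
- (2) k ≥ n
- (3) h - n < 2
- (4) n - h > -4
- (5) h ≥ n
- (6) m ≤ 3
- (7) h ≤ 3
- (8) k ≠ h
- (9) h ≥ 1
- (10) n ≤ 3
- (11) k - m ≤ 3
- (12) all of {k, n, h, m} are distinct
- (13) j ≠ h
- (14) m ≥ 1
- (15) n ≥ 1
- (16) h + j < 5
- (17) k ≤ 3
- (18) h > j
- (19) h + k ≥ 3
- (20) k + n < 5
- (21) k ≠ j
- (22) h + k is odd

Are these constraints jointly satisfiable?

Unsatisfiable

Constraints 1, 6, 7, 9, 10, 14, 15, and 17 confine each of k, n, h, m to the 3 values {1, …, 3}.
Constraint 12 requires all 4 of them to be distinct, but only 3 values are available — impossible by the pigeonhole principle.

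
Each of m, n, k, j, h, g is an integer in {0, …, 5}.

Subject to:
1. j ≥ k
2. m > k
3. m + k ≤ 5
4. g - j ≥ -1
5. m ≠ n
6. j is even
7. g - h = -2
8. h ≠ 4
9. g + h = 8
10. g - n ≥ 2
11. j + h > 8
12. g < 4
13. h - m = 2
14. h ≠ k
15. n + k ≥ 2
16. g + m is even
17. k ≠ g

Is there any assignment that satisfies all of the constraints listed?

Satisfiable

One satisfying assignment is m = 3, n = 0, k = 2, j = 4, h = 5, g = 3.
For the less obvious constraints — constraint 3: m + k = 5; constraint 4: g - j = -1 — and the others hold by inspection.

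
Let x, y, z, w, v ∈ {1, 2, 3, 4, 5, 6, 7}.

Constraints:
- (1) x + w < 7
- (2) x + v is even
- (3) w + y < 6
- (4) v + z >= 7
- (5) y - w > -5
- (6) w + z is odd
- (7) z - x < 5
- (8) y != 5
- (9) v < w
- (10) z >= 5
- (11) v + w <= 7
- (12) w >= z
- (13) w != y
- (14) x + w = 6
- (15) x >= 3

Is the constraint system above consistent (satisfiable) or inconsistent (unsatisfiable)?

Unsatisfiable

From constraint 15: x ≥ 3. From constraints 10 and 12: w ≥ z ≥ 5. Hence x + w ≥ 8. But constraint 14 requires x + w = 6, and 6 < 8. Contradiction.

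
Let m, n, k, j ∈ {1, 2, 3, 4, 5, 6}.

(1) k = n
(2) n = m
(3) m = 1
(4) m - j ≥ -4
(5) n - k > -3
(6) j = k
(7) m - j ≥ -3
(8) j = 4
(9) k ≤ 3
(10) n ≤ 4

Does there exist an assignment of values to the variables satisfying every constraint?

Unsatisfiable

Constraint 8 fixes j = 4 and constraint 3 fixes m = 1. Constraints 1, 2, and 6 give j = k = n = m, so j = m. But 4 ≠ 1 — contradiction.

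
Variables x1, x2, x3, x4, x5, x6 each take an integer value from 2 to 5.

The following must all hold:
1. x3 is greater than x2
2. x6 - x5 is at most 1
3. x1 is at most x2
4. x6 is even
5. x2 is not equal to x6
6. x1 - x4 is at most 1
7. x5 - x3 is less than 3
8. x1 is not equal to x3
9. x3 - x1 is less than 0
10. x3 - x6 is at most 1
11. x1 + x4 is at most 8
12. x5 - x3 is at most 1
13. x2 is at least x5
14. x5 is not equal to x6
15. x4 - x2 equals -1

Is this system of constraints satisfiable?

Unsatisfiable

Constraints 1, 3, and 9 give x3 < x1, x1 ≤ x2, x2 < x3. Chaining: x3 < x1 ≤ x2 < x3, which forces x3 < x3 — impossible.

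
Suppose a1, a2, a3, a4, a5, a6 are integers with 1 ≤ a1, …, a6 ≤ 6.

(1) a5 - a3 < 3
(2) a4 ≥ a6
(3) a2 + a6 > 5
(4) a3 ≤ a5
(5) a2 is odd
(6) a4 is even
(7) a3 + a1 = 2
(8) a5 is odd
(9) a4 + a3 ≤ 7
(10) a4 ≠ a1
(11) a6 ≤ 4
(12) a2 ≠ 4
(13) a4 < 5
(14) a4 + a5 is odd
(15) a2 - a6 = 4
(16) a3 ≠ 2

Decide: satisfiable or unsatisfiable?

Satisfiable

The assignment a1 = 1, a2 = 5, a3 = 1, a4 = 4, a5 = 1, a6 = 1 works:
  constraint 1 holds since a5 - a3 = 0.
  constraint 3 holds since a2 + a6 = 6.
The rest check out directly.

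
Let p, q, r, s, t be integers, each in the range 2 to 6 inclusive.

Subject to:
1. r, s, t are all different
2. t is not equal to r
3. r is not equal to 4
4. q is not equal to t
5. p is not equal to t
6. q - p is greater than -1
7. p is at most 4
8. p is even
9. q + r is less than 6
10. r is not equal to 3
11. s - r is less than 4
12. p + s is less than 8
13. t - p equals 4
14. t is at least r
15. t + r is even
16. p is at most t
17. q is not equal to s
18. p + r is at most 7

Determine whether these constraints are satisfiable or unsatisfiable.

Satisfiable

Try p = 2, q = 2, r = 2, s = 4, t = 6.
Check constraint 6: q - p = 0; constraint 9: q + r = 4; constraint 11: s - r = 2. The remaining constraints are straightforward to verify.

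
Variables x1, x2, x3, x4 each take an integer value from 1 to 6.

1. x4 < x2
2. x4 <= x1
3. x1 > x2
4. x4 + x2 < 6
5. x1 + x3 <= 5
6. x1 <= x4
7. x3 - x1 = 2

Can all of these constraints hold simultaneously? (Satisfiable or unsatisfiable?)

Unsatisfiable

Constraints 1, 3, and 6 give x1 ≤ x4, x4 < x2, x2 < x1. Chaining: x1 ≤ x4 < x2 < x1, which forces x1 < x1 — impossible.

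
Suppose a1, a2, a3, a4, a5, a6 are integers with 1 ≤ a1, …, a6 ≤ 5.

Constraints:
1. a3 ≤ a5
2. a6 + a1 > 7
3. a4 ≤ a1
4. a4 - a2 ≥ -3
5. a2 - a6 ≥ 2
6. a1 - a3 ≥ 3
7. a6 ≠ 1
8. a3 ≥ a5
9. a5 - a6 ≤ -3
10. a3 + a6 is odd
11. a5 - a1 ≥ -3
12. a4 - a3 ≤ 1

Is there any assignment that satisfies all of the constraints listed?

Unsatisfiable

Constraints 4, 5, 6, 9, 11, and 12 give a1 − a3 ≥ 3, a3 − a4 ≥ -1, a4 − a2 ≥ -3, a2 − a6 ≥ 2, a6 − a5 ≥ 3, a5 − a1 ≥ -3.
Adding all 6 inequalities: the left sides telescope to 0, and the right sides sum to 3 + (-1) + (-3) + 2 + 3 + (-3) = 1. So 0 ≥ 1, which is false.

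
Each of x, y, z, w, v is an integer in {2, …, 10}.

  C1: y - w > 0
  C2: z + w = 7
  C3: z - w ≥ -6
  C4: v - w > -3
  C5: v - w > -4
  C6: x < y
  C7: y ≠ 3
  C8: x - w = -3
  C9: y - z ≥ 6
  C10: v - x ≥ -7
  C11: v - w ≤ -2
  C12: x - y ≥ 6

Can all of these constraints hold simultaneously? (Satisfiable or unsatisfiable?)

Unsatisfiable

Constraints 3, 9, 10, 11, and 12 give y − z ≥ 6, z − w ≥ -6, w − v ≥ 2, v − x ≥ -7, x − y ≥ 6.
Adding all 5 inequalities: the left sides telescope to 0, and the right sides sum to 6 + (-6) + 2 + (-7) + 6 = 1. So 0 ≥ 1, which is false.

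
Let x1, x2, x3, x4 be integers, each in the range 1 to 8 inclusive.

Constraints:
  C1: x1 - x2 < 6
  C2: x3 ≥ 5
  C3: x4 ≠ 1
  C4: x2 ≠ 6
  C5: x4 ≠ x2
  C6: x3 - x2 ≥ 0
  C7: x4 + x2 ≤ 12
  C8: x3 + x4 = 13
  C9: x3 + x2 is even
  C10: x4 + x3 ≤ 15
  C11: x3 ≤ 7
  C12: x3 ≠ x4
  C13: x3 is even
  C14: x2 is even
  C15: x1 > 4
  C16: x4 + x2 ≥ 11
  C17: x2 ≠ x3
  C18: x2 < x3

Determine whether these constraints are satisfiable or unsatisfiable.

The assignment x1 = 7, x2 = 4, x3 = 6, x4 = 7 works:
  constraint 1 holds since x1 - x2 = 3.
  constraint 6 holds since x3 - x2 = 2.
  constraint 7 holds since x4 + x2 = 11.
The rest check out directly.

Satisfiable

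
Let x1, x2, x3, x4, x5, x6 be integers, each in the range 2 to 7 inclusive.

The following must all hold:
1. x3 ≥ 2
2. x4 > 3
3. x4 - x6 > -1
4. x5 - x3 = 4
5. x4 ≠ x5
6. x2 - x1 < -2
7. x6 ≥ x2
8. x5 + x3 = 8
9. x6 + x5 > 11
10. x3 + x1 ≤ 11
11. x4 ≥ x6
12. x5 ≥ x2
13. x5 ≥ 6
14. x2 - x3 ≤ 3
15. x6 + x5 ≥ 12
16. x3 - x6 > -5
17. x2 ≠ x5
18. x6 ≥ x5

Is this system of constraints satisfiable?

Satisfiable

The assignment x1 = 6, x2 = 2, x3 = 2, x4 = 7, x5 = 6, x6 = 6 works:
  constraint 3 holds since x4 - x6 = 1.
  constraint 4 holds since x5 - x3 = 4.
  constraint 6 holds since x2 - x1 = -4.
The rest check out directly.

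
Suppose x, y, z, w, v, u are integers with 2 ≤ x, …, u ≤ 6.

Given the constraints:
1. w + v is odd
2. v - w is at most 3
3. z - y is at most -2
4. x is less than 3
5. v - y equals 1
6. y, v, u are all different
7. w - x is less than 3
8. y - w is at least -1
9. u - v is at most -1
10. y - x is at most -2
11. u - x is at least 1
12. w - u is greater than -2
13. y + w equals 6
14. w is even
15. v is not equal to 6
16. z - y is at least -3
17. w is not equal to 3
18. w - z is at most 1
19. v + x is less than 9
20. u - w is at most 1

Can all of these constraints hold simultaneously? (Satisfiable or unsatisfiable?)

Constraints 2, 3, 9, 10, 11, and 18 give z − w ≥ -1, w − v ≥ -3, v − u ≥ 1, u − x ≥ 1, x − y ≥ 2, y − z ≥ 2.
Adding all 6 inequalities: the left sides telescope to 0, and the right sides sum to (-1) + (-3) + 1 + 1 + 2 + 2 = 2. So 0 ≥ 2, which is false.

Unsatisfiable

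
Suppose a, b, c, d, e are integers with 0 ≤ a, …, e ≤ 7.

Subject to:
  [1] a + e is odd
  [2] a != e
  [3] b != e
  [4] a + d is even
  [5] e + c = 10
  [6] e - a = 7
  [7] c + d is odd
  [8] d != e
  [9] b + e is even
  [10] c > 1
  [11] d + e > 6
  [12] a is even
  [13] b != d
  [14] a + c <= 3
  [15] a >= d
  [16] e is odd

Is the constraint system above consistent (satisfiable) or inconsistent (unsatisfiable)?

Setting (a, b, c, d, e) = (0, 3, 3, 0, 7) satisfies everything: constraint 5: e + c = 10; constraint 6: e - a = 7; constraint 11: d + e = 7, and the others follow.

Satisfiable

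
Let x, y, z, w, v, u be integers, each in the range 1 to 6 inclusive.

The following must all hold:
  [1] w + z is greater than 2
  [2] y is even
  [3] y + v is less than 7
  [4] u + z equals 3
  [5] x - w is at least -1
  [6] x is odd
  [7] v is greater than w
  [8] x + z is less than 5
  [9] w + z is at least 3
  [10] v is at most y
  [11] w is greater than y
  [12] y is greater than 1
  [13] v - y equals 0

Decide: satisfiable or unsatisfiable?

Unsatisfiable

Constraints 7, 10, and 11 give y < w, w < v, v ≤ y. Chaining: y < w < v ≤ y, which forces y < y — impossible.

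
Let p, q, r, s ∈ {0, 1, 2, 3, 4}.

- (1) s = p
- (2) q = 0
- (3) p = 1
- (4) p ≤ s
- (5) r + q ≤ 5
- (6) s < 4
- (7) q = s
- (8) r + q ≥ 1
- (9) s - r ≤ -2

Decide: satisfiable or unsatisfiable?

Constraint 2 fixes q = 0 and constraint 3 fixes p = 1. Constraints 1 and 7 give q = s = p, so q = p. But 0 ≠ 1 — contradiction.

Unsatisfiable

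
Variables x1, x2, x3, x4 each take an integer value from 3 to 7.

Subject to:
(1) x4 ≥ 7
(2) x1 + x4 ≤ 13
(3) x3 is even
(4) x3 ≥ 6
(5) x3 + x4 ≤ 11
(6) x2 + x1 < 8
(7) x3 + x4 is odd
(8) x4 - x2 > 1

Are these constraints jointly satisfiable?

From constraint 4: x3 ≥ 6. From constraint 1: x4 ≥ 7. Hence x3 + x4 ≥ 13. But constraint 5 requires x3 + x4 ≤ 11, and 11 < 13. Contradiction.

Unsatisfiable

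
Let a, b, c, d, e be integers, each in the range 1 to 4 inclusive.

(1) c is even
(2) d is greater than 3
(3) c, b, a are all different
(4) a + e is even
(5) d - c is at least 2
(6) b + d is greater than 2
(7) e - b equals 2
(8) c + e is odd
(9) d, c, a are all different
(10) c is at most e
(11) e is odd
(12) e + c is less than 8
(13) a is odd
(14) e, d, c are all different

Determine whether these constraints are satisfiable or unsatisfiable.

Take a = 3, b = 1, c = 2, d = 4, e = 3. Then constraint 5: d - c = 2; constraint 6: b + d = 5; constraint 7: e - b = 2, and every other listed constraint is also met.

Satisfiable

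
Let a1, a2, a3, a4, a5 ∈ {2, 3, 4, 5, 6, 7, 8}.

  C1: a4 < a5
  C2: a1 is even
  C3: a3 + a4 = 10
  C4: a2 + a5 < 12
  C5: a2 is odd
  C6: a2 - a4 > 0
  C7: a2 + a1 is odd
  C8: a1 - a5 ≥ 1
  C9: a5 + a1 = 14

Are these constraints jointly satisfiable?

The assignment a1 = 8, a2 = 5, a3 = 8, a4 = 2, a5 = 6 works:
  constraint 3 holds since a3 + a4 = 10.
  constraint 4 holds since a2 + a5 = 11.
The rest check out directly.

Satisfiable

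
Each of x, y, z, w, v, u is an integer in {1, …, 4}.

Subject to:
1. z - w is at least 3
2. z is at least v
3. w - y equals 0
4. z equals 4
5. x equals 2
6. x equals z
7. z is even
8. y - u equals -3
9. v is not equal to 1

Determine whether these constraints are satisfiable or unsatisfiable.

Unsatisfiable

Constraint 5 fixes x = 2 and constraint 4 fixes z = 4, but constraint 6 requires x = z. Since 2 ≠ 4, contradiction.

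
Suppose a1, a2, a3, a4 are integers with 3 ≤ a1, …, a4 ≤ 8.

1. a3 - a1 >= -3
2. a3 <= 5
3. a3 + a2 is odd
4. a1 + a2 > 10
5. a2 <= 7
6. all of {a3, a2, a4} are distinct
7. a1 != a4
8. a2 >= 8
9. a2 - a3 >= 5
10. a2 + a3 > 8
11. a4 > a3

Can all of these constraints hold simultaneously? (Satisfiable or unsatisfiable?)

Unsatisfiable

From constraint 8: a2 ≥ 8. From constraint 5: a2 ≤ 7. But 7 < 8, so no value of a2 works.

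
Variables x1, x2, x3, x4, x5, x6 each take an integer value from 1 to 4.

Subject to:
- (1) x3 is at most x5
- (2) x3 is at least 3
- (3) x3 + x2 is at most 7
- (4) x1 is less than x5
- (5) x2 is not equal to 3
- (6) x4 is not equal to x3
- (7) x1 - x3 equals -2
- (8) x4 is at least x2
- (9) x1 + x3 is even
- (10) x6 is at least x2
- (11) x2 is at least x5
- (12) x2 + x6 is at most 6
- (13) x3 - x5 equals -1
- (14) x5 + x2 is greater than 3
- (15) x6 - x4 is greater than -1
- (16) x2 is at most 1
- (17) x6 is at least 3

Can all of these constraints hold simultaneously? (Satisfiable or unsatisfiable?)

Unsatisfiable

From constraints 1 and 2: x5 ≥ x3 and x3 ≥ 3, so x5 ≥ 3. From constraints 11 and 16: x5 ≤ x2 and x2 ≤ 1, so x5 ≤ 1. But 1 < 3, so no value of x5 works.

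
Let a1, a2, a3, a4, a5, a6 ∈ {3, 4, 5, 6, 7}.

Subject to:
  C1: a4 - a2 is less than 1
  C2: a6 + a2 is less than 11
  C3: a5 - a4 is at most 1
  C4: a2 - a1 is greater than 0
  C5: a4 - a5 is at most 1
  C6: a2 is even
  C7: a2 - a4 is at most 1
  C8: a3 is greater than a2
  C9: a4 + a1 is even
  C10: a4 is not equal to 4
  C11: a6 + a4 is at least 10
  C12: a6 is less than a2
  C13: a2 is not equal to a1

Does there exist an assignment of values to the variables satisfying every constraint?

Satisfiable

Try a1 = 4, a2 = 6, a3 = 7, a4 = 6, a5 = 6, a6 = 4.
Check constraint 1: a4 - a2 = 0; constraint 2: a6 + a2 = 10; constraint 3: a5 - a4 = 0. The remaining constraints are straightforward to verify.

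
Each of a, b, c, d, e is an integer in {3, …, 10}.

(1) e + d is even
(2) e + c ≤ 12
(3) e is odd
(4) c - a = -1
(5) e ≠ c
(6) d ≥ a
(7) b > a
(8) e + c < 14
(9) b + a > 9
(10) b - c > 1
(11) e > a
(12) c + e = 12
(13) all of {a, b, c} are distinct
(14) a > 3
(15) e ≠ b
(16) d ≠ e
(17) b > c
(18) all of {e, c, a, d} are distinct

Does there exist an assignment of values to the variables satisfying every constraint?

Satisfiable

Try a = 4, b = 7, c = 3, d = 7, e = 9.
Check constraint 2: e + c = 12; constraint 4: c - a = -1; constraint 8: e + c = 12. The remaining constraints are straightforward to verify.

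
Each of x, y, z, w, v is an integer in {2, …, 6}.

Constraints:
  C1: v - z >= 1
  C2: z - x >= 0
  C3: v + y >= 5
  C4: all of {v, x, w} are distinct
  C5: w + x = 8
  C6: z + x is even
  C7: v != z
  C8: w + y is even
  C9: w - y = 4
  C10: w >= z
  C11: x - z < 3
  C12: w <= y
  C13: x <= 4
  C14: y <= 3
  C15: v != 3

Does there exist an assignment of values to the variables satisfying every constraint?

Unsatisfiable

From constraints 12 and 14: w ≤ y ≤ 3. From constraint 13: x ≤ 4. Hence w + x ≤ 7. But constraint 5 requires w + x = 8, and 8 > 7. Contradiction.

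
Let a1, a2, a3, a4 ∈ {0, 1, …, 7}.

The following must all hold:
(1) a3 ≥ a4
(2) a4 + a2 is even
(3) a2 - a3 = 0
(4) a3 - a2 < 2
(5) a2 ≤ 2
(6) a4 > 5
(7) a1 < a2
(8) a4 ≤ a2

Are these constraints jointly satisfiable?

From constraint 6: a4 ≥ 6. From constraints 5 and 8: a4 ≤ a2 and a2 ≤ 2, so a4 ≤ 2. But 2 < 6, so no value of a4 works.

Unsatisfiable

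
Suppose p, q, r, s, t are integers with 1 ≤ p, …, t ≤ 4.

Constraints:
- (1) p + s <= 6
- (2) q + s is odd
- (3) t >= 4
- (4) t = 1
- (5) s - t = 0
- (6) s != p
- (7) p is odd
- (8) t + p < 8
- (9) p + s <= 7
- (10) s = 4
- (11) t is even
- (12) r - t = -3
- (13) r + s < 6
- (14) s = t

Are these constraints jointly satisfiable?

Unsatisfiable

Constraint 10 fixes s = 4 and constraint 4 fixes t = 1, but constraint 14 requires s = t. Since 4 ≠ 1, contradiction.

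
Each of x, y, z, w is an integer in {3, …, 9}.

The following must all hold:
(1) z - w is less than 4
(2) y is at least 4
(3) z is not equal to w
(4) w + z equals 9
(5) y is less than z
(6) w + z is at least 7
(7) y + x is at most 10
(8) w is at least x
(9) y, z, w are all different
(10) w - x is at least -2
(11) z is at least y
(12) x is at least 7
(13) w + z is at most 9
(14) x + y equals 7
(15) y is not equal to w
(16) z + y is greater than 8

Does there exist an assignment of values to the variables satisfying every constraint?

From constraints 8 and 12: w ≥ x ≥ 7. From constraints 2 and 11: z ≥ y ≥ 4. Hence w + z ≥ 11. But constraint 13 requires w + z ≤ 9, and 9 < 11. Contradiction.

Unsatisfiable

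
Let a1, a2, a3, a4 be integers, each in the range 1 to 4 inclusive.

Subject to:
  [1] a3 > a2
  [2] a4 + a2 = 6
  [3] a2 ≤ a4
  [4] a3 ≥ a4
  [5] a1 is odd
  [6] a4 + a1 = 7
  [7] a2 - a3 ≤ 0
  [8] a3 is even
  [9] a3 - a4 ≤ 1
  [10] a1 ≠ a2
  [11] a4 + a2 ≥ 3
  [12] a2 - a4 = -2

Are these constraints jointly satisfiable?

One satisfying assignment is a1 = 3, a2 = 2, a3 = 4, a4 = 4.
For the less obvious constraints — constraint 2: a4 + a2 = 6; constraint 6: a4 + a1 = 7; constraint 7: a2 - a3 = -2 — and the others hold by inspection.

Satisfiable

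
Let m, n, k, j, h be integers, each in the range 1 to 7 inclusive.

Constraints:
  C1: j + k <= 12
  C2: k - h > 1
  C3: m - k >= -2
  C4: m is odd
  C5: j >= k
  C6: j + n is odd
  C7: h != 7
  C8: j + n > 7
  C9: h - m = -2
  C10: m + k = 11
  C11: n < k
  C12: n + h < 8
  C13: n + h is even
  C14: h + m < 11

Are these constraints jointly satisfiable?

Take m = 5, n = 3, k = 6, j = 6, h = 3. Then constraint 1: j + k = 12; constraint 2: k - h = 3, and every other listed constraint is also met.

Satisfiable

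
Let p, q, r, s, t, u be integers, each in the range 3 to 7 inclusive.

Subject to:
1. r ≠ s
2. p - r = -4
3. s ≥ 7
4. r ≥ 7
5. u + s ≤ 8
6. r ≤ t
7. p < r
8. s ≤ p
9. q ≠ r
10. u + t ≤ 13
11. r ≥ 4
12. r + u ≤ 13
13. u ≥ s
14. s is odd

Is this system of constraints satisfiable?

From constraints 3 and 13: u ≥ s ≥ 7. From constraints 4 and 6: t ≥ r ≥ 7. Hence u + t ≥ 14. But constraint 10 requires u + t ≤ 13, and 13 < 14. Contradiction.

Unsatisfiable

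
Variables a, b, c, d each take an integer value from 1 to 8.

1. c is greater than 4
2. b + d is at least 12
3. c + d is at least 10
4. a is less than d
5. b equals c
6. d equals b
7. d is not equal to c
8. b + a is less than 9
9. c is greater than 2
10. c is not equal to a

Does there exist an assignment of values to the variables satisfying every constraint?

From constraints 5 and 6, d = b = c, so d = c. But constraint 7 says d ≠ c. Contradiction.

Unsatisfiable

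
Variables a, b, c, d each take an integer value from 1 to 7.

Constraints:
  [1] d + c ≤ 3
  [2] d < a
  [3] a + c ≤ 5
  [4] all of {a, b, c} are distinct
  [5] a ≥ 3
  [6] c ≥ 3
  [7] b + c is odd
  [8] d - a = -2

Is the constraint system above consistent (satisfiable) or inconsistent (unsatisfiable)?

From constraint 5: a ≥ 3. From constraint 6: c ≥ 3. Hence a + c ≥ 6. But constraint 3 requires a + c ≤ 5, and 5 < 6. Contradiction.

Unsatisfiable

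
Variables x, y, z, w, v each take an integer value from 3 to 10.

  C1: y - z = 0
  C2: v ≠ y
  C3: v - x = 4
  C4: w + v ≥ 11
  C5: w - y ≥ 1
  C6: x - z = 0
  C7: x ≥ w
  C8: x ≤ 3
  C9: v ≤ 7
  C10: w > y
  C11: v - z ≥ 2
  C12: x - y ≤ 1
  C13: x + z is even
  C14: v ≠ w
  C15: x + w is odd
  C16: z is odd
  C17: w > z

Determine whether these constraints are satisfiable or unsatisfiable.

From constraints 7 and 8: w ≤ x ≤ 3. From constraint 9: v ≤ 7. Hence w + v ≤ 10. But constraint 4 requires w + v ≥ 11, and 11 > 10. Contradiction.

Unsatisfiable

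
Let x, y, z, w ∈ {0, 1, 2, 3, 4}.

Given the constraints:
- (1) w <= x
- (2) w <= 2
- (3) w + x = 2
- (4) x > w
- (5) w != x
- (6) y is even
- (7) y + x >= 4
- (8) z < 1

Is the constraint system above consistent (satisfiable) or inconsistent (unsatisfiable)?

Try x = 2, y = 2, z = 0, w = 0.
Check constraint 3: w + x = 2; constraint 7: y + x = 4. The remaining constraints are straightforward to verify.

Satisfiable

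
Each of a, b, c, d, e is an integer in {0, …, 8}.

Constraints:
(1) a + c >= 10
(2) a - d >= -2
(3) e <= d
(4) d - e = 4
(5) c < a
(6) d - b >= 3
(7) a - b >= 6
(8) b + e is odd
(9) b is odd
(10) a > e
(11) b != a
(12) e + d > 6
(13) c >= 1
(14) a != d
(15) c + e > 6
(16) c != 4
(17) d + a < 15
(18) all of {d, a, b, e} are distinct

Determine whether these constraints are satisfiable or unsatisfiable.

One satisfying assignment is a = 7, b = 1, c = 5, d = 6, e = 2.
For the less obvious constraints — constraint 1: a + c = 12; constraint 2: a - d = 1 — and the others hold by inspection.

Satisfiable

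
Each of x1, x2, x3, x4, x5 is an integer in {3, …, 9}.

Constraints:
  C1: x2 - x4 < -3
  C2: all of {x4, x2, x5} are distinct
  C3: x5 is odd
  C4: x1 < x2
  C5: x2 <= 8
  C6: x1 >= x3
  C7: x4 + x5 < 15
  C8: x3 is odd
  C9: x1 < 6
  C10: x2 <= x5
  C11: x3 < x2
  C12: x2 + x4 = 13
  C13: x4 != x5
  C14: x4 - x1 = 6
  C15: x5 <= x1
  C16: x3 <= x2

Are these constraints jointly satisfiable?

Unsatisfiable

Constraints 4, 10, and 15 give x2 ≤ x5, x5 ≤ x1, x1 < x2. Chaining: x2 ≤ x5 ≤ x1 < x2, which forces x2 < x2 — impossible.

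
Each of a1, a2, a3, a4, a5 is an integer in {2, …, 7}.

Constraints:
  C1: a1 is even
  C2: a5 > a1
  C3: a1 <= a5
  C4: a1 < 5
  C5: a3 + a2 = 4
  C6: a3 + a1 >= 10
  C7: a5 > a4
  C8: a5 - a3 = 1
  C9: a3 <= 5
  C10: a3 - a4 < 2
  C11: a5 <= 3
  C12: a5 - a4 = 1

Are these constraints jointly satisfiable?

Unsatisfiable

From constraint 9: a3 ≤ 5. From constraints 3 and 11: a1 ≤ a5 ≤ 3. Hence a3 + a1 ≤ 8. But constraint 6 requires a3 + a1 ≥ 10, and 10 > 8. Contradiction.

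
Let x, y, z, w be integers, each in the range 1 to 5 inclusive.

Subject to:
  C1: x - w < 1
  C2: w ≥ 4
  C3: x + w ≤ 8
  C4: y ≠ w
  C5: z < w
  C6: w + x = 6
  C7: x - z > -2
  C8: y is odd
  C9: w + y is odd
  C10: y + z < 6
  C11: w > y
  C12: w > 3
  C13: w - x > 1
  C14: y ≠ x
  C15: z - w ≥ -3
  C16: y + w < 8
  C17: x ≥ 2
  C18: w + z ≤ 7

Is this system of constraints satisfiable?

The assignment x = 2, y = 1, z = 2, w = 4 works:
  constraint 1 holds since x - w = -2.
  constraint 3 holds since x + w = 6.
  constraint 6 holds since w + x = 6.
The rest check out directly.

Satisfiable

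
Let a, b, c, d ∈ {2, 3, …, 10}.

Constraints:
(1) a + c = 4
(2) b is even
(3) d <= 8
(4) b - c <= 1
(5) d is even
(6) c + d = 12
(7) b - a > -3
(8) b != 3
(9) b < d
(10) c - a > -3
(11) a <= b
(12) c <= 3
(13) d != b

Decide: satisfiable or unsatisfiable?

Unsatisfiable

From constraint 12: c ≤ 3. From constraint 3: d ≤ 8. Hence c + d ≤ 11. But constraint 6 requires c + d = 12, and 12 > 11. Contradiction.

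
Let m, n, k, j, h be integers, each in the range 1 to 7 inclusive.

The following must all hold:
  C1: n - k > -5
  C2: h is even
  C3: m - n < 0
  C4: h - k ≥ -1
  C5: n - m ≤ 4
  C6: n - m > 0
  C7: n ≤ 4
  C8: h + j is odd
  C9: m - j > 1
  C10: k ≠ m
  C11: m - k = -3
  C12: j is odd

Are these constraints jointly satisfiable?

Satisfiable

Try m = 3, n = 4, k = 6, j = 1, h = 6.
Check constraint 1: n - k = -2; constraint 3: m - n = -1; constraint 4: h - k = 0. The remaining constraints are straightforward to verify.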